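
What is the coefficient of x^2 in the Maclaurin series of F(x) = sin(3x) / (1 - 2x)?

6

Take the Cauchy product of the two expansions.
So c_2 = F′′(0)/2! = 6.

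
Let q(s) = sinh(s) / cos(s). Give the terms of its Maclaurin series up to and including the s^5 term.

Invert the denominator's series and multiply.
q(0) = 0
q′(0) = 1
q′′(0) = 0
q′′′(0) = 4
q^(4)(0) = 0
q^(5)(0) = 36
Dividing each by k! gives the coefficients c_0, ..., c_5.

3*s^5/10 + 2*s^3/3 + s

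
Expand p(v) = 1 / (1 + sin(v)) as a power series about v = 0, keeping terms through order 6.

Expand as Σ (-1)^k u^k with u equal to the inner function's series.

17*v^6/45 - 61*v^5/120 + 2*v^4/3 - 5*v^3/6 + v^2 - v + 1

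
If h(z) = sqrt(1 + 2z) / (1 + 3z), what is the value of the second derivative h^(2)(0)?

Write out both Maclaurin series and multiply, keeping only the needed powers.
From the series, [z^2] h = 11/2; multiply by 2! = 2 to get 11.

11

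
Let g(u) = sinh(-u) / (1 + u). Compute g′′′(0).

-7

Multiply the two series term by term and collect like powers.
From the series, [u^3] g = -7/6; multiply by 3! = 6 to get -7.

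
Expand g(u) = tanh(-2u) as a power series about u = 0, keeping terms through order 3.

8*u^3/3 - 2*u

g(0) = 0
g′(0) = -2
g′′(0) = 0
g′′′(0) = 16
The Taylor polynomial is Σ g^(k)(0)/k! · u^k.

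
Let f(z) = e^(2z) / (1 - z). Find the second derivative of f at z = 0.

Expand 1/(denominator) as a geometric series and multiply by the numerator's series.
The coefficient of z^2 in the expansion is 5, so f′′(0) = 2! * (5) = 10.

10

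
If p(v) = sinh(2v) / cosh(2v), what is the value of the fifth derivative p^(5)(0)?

Write the quotient as an unknown series and match coefficients against numerator = denominator · series.
The coefficient of v^5 in the expansion is 64/15, so p^(5)(0) = 5! * (64/15) = 512.

512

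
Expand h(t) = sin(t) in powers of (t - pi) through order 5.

Use the known series and substitute for the argument.

-(t - pi)^5/120 + (t - pi)^3/6 - (t - pi)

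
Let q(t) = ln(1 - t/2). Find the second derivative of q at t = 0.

From the series, [t^2] q = -1/8; multiply by 2! = 2 to get -1/4.

-1/4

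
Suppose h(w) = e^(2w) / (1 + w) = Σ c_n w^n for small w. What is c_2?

Expand each factor separately, then convolve coefficients.
h(0) = 1
h′(0) = 1
h′′(0) = 2

1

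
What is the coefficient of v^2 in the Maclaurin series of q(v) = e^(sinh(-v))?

1/2

Plug the Maclaurin series of the inner function into that of the outer and collect terms.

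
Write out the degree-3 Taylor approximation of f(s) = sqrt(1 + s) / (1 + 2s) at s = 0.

-91*s^3/16 + 23*s^2/8 - 3*s/2 + 1

Multiply the two series term by term and collect like powers.
[s^0] = 1;  [s^1] = -3/2;  [s^2] = 23/8;  [s^3] = -91/16.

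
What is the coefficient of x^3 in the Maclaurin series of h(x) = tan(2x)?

[x^0] = 0;  [x^1] = 2;  [x^2] = 0;  [x^3] = 8/3.

8/3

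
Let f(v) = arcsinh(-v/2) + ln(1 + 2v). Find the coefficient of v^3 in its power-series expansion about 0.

Combine the two series term by term.
[v^0] = 0;  [v^1] = 3/2;  [v^2] = -2;  [v^3] = 43/16.

43/16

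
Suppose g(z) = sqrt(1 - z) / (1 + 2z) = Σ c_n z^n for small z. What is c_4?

Expand each factor separately, then convolve coefficients.
g(0) = 1
g′(0) = -5/2
g′′(0) = 39/4
g′′′(0) = -471/8
g^(4)(0) = 7521/16
So c_4 = g^(4)(0)/4! = 2507/128.

2507/128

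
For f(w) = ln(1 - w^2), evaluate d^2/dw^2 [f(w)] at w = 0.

The coefficient of w^2 in the expansion is -1, so f′′(0) = 2! * (-1) = -2.

-2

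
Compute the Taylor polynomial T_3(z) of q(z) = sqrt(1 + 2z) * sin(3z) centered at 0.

-6*z^3 + 3*z^2 + 3*z

Write out both Maclaurin series and multiply, keeping only the needed powers.
[z^0] = 0;  [z^1] = 3;  [z^2] = 3;  [z^3] = -6.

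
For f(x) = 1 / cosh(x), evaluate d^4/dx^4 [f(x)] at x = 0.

5

Write the quotient as an unknown series and match coefficients against numerator = denominator · series.
The coefficient of x^4 in the expansion is 5/24, so f^(4)(0) = 4! * (5/24) = 5.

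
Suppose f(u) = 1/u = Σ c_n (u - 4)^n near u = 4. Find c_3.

-1/256

f(4) = 1/4
f′(4) = -1/16
f′′(4) = 1/32
f′′′(4) = -3/128
Dividing each by k! gives the coefficients c_0, ..., c_3.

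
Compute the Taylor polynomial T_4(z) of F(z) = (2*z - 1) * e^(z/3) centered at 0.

Multiply each power in the prefactor through the base expansion.
[z^0] = -1;  [z^1] = 5/3;  [z^2] = 11/18;  [z^3] = 17/162;  [z^4] = 23/1944.

23*z^4/1944 + 17*z^3/162 + 11*z^2/18 + 5*z/3 - 1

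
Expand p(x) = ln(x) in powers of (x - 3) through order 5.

(x - 3)^5/1215 - (x - 3)^4/324 + (x - 3)^3/81 - (x - 3)^2/18 + (x - 3)/3 + ln(3)

Differentiate repeatedly and evaluate at the center.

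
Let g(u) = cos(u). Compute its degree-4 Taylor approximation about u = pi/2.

g(pi/2) = 0
g′(pi/2) = -1
g′′(pi/2) = 0
g′′′(pi/2) = 1
g^(4)(pi/2) = 0
Then c_k = g^(k)(pi/2)/k! gives each Taylor coefficient.

(u - pi/2)^3/6 - (u - pi/2)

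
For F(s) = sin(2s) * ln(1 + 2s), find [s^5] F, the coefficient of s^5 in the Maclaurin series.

Expand each factor separately, then convolve coefficients.
F(0) = 0
F′(0) = 0
F′′(0) = 8
F′′′(0) = -24
F^(4)(0) = 64
F^(5)(0) = -640
So c_5 = F^(5)(0)/5! = -16/3.

-16/3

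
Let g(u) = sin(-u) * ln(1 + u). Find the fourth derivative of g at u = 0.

Write out both Maclaurin series and multiply, keeping only the needed powers.
From the series, [u^4] g = -1/6; multiply by 4! = 24 to get -4.

-4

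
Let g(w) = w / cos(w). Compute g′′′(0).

Divide the numerator series by the denominator series (power-series long division).
From the series, [w^3] g = 1/2; multiply by 3! = 6 to get 3.

3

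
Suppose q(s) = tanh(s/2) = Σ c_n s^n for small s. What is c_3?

q(0) = 0
q′(0) = 1/2
q′′(0) = 0
q′′′(0) = -1/4

-1/24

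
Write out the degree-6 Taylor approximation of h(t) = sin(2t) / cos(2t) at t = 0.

64*t^5/15 + 8*t^3/3 + 2*t

Invert the denominator's series and multiply.
h(0) = 0
h′(0) = 2
h′′(0) = 0
h′′′(0) = 16
h^(4)(0) = 0
h^(5)(0) = 512
h^(6)(0) = 0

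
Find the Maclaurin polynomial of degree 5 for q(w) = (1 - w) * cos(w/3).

Shift and add copies of the series according to the polynomial's terms.
[w^0] = 1;  [w^1] = -1;  [w^2] = -1/18;  [w^3] = 1/18;  [w^4] = 1/1944;  [w^5] = -1/1944.

-w^5/1944 + w^4/1944 + w^3/18 - w^2/18 - w + 1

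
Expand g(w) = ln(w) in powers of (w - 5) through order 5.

(w - 5)^5/15625 - (w - 5)^4/2500 + (w - 5)^3/375 - (w - 5)^2/50 + (w - 5)/5 + ln(5)

g(5) = ln(5)
g′(5) = 1/5
g′′(5) = -1/25
g′′′(5) = 2/125
g^(4)(5) = -6/625
g^(5)(5) = 24/3125
Dividing each by k! gives the coefficients c_0, ..., c_5.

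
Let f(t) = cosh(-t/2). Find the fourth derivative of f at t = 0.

1/16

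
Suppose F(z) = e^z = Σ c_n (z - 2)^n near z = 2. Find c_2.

e^(2)/2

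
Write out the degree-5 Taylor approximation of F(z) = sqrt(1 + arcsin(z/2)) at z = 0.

Compose series: expand the inner function first, then feed it into the outer expansion.
F(0) = 1
F′(0) = 1/4
F′′(0) = -1/16
F′′′(0) = 7/64
F^(4)(0) = -31/256
F^(5)(0) = 369/1024

123*z^5/40960 - 31*z^4/6144 + 7*z^3/384 - z^2/32 + z/4 + 1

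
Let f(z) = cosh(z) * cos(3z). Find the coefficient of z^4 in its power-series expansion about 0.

Expand each factor separately, then convolve coefficients.

7/6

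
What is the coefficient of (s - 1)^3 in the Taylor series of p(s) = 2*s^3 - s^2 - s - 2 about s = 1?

2

Differentiate repeatedly and evaluate at the center.
[(s - 1)^0] = -2;  [(s - 1)^1] = 3;  [(s - 1)^2] = 5;  [(s - 1)^3] = 2.
So c_3 = p′′′(1)/3! = 2.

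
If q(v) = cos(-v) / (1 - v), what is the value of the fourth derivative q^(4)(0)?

13

Write out both Maclaurin series and multiply, keeping only the needed powers.
From the series, [v^4] q = 13/24; multiply by 4! = 24 to get 13.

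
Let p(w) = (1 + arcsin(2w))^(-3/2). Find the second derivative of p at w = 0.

15

Plug the Maclaurin series of the inner function into that of the outer and collect terms.
The coefficient of w^2 in the expansion is 15/2, so p′′(0) = 2! * (15/2) = 15.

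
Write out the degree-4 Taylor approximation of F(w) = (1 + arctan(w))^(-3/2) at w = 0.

Compose series: expand the inner function first, then feed it into the outer expansion.

155*w^4/128 - 27*w^3/16 + 15*w^2/8 - 3*w/2 + 1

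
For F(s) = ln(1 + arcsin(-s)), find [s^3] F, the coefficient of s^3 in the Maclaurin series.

-1/2

Substitute the inner expansion into the outer series and collect powers.
F(0) = 0
F′(0) = -1
F′′(0) = -1
F′′′(0) = -3
The Taylor polynomial is Σ F^(k)(0)/k! · s^k.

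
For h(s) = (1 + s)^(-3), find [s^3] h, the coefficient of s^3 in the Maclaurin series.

-10

Differentiate repeatedly and evaluate at the center.
h(0) = 1
h′(0) = -3
h′′(0) = 12
h′′′(0) = -60
The Taylor polynomial is Σ h^(k)(0)/k! · s^k.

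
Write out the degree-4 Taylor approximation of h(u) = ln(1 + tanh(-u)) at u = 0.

Compose series: expand the inner function first, then feed it into the outer expansion.
h(0) = 0
h′(0) = -1
h′′(0) = -1
h′′′(0) = 0
h^(4)(0) = 2
Then c_k = h^(k)(0)/k! gives each Taylor coefficient.

u^4/12 - u^2/2 - u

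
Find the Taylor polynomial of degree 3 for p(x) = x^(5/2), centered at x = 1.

5*(x - 1)^3/16 + 15*(x - 1)^2/8 + 5*(x - 1)/2 + 1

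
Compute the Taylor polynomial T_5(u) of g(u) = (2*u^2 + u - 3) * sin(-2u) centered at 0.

Distribute the polynomial across the series and collect like powers.

52*u^5/15 + 4*u^4/3 - 8*u^3 - 2*u^2 + 6*u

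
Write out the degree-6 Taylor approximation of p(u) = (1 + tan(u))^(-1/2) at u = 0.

Compose series: expand the inner function first, then feed it into the outer expansion.

3747*u^6/5120 - 2401*u^5/3840 + 67*u^4/128 - 23*u^3/48 + 3*u^2/8 - u/2 + 1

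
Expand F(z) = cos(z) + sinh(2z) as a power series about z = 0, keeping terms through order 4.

Expand each term separately and add.
F(0) = 1
F′(0) = 2
F′′(0) = -1
F′′′(0) = 8
F^(4)(0) = 1
Then c_k = F^(k)(0)/k! gives each Taylor coefficient.

z^4/24 + 4*z^3/3 - z^2/2 + 2*z + 1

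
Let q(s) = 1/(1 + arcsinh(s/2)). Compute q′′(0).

1/2

Substitute the inner expansion into the outer series and collect powers.
The coefficient of s^2 in the expansion is 1/4, so q′′(0) = 2! * (1/4) = 1/2.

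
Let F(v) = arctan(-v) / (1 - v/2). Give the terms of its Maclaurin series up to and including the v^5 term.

Take the Cauchy product of the two expansions.
F(0) = 0
F′(0) = -1
F′′(0) = -1
F′′′(0) = 1/2
F^(4)(0) = 1
F^(5)(0) = -43/2

-43*v^5/240 + v^4/24 + v^3/12 - v^2/2 - v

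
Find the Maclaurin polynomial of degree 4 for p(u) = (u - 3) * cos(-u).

Multiply each power in the prefactor through the base expansion.
p(0) = -3
p′(0) = 1
p′′(0) = 3
p′′′(0) = -3
p^(4)(0) = -3

-u^4/8 - u^3/2 + 3*u^2/2 + u - 3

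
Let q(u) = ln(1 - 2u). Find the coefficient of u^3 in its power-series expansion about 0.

c_3 = q′′′(0)/3! = -8/3.

-8/3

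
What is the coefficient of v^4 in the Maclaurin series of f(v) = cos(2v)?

2/3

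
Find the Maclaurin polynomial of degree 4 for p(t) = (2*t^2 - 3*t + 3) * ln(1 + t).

Multiply each power in the prefactor through the base expansion.
[t^0] = 0;  [t^1] = 3;  [t^2] = -9/2;  [t^3] = 9/2;  [t^4] = -11/4.

-11*t^4/4 + 9*t^3/2 - 9*t^2/2 + 3*t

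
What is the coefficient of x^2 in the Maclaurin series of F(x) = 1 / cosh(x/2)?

-1/8

Divide the numerator series by the denominator series (power-series long division).
F(0) = 1
F′(0) = 0
F′′(0) = -1/4
So c_2 = F′′(0)/2! = -1/8.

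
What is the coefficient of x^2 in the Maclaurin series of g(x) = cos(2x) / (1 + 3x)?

7

Multiply the two series term by term and collect like powers.
g(0) = 1
g′(0) = -3
g′′(0) = 14
So c_2 = g′′(0)/2! = 7.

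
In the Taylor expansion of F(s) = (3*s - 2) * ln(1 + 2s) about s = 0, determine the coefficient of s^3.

Multiply each power in the prefactor through the base expansion.

-34/3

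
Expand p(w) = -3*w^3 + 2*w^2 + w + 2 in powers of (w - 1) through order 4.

Differentiate repeatedly and evaluate at the center.
[(w - 1)^0] = 2;  [(w - 1)^1] = -4;  [(w - 1)^2] = -7;  [(w - 1)^3] = -3;  [(w - 1)^4] = 0.

-3*(w - 1)^3 - 7*(w - 1)^2 - 4*(w - 1) + 2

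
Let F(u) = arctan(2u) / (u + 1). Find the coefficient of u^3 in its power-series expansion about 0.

-2/3

Use 1/(1 - r) = Σ r^k on the denominator, then take the Cauchy product.
[u^0] = 0;  [u^1] = 2;  [u^2] = -2;  [u^3] = -2/3.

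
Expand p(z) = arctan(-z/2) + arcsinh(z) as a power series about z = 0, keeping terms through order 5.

Expand each term separately and add.
[z^0] = 0;  [z^1] = 1/2;  [z^2] = 0;  [z^3] = -1/8;  [z^4] = 0;  [z^5] = 11/160.

11*z^5/160 - z^3/8 + z/2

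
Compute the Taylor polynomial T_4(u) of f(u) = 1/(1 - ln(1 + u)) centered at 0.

Compose series: expand the inner function first, then feed it into the outer expansion.
[u^0] = 1;  [u^1] = 1;  [u^2] = 1/2;  [u^3] = 1/3;  [u^4] = 1/6.

u^4/6 + u^3/3 + u^2/2 + u + 1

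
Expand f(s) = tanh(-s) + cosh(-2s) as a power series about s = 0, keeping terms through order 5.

Expand each term separately and add.

-2*s^5/15 + 2*s^4/3 + s^3/3 + 2*s^2 - s + 1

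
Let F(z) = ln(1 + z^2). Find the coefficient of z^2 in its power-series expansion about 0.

1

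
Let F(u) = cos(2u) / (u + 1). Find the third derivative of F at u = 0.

6

Use 1/(1 - r) = Σ r^k on the denominator, then take the Cauchy product.
From the series, [u^3] F = 1; multiply by 3! = 6 to get 6.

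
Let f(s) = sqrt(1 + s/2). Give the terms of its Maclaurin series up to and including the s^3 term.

f(0) = 1
f′(0) = 1/4
f′′(0) = -1/16
f′′′(0) = 3/64

s^3/128 - s^2/32 + s/4 + 1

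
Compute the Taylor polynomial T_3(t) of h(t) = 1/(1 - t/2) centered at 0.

t^3/8 + t^2/4 + t/2 + 1

h(0) = 1
h′(0) = 1/2
h′′(0) = 1/2
h′′′(0) = 3/4
Then c_k = h^(k)(0)/k! gives each Taylor coefficient.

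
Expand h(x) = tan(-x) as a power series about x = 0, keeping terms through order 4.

-x^3/3 - x

Differentiate repeatedly and evaluate at the center.
h(0) = 0
h′(0) = -1
h′′(0) = 0
h′′′(0) = -2
h^(4)(0) = 0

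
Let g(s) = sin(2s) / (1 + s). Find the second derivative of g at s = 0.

Expand each factor separately, then convolve coefficients.
The coefficient of s^2 in the expansion is -2, so g′′(0) = 2! * (-2) = -4.

-4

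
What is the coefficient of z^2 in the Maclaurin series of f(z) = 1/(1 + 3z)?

9

Apply the Taylor formula c_k = f^(k)(a)/k!.
f(0) = 1
f′(0) = -3
f′′(0) = 18
Dividing each by k! gives the coefficients c_0, ..., c_2.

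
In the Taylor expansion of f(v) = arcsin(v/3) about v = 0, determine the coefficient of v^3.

Compute the successive derivatives at the expansion point and divide by k!.
f(0) = 0
f′(0) = 1/3
f′′(0) = 0
f′′′(0) = 1/27

1/162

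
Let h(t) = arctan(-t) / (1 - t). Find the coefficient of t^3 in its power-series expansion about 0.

-2/3

Use 1/(1 - r) = Σ r^k on the denominator, then take the Cauchy product.
h(0) = 0
h′(0) = -1
h′′(0) = -2
h′′′(0) = -4
Then c_k = h^(k)(0)/k! gives each Taylor coefficient.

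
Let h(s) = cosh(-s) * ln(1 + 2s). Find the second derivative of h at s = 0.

Take the Cauchy product of the two expansions.
The coefficient of s^2 in the expansion is -2, so h′′(0) = 2! * (-2) = -4.

-4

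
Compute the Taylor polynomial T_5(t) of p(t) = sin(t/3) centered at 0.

t^5/29160 - t^3/162 + t/3

Apply the Taylor formula c_k = f^(k)(a)/k!.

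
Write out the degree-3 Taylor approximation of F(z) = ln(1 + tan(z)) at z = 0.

Plug the Maclaurin series of the inner function into that of the outer and collect terms.

2*z^3/3 - z^2/2 + z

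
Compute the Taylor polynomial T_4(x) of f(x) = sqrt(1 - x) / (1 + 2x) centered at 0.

Multiply the two series term by term and collect like powers.
[x^0] = 1;  [x^1] = -5/2;  [x^2] = 39/8;  [x^3] = -157/16;  [x^4] = 2507/128.

2507*x^4/128 - 157*x^3/16 + 39*x^2/8 - 5*x/2 + 1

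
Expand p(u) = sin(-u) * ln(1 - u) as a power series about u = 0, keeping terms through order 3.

u^3/2 + u^2

Multiply the two series term by term and collect like powers.
p(0) = 0
p′(0) = 0
p′′(0) = 2
p′′′(0) = 3
The Taylor polynomial is Σ p^(k)(0)/k! · u^k.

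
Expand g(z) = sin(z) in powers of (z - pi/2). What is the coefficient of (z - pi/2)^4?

g(pi/2) = 1
g′(pi/2) = 0
g′′(pi/2) = -1
g′′′(pi/2) = 0
g^(4)(pi/2) = 1
Dividing each by k! gives the coefficients c_0, ..., c_4.

1/24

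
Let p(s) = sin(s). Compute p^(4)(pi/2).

The coefficient of (s - pi/2)^4 in the expansion is 1/24, so p^(4)(pi/2) = 4! * (1/24) = 1.

1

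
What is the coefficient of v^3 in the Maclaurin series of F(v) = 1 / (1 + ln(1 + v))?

-7/3

Expand as Σ (-1)^k u^k with u equal to the inner function's series.
F(0) = 1
F′(0) = -1
F′′(0) = 3
F′′′(0) = -14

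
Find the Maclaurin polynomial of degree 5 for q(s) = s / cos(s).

Divide the numerator series by the denominator series (power-series long division).
q(0) = 0
q′(0) = 1
q′′(0) = 0
q′′′(0) = 3
q^(4)(0) = 0
q^(5)(0) = 25
The Taylor polynomial is Σ q^(k)(0)/k! · s^k.

5*s^5/24 + s^3/2 + s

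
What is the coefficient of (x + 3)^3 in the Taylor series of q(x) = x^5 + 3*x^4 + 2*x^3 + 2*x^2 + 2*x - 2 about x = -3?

56

c_3 = q′′′(-3)/3! = 56.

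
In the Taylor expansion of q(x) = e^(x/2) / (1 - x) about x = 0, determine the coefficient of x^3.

79/48

Take the Cauchy product of the two expansions.
q(0) = 1
q′(0) = 3/2
q′′(0) = 13/4
q′′′(0) = 79/8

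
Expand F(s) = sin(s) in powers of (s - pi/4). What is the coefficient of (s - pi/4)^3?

-sqrt(2)/12

F(pi/4) = sqrt(2)/2
F′(pi/4) = sqrt(2)/2
F′′(pi/4) = -sqrt(2)/2
F′′′(pi/4) = -sqrt(2)/2
Then c_k = F^(k)(pi/4)/k! gives each Taylor coefficient.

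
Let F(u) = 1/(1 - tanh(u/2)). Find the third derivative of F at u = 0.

Compose series: expand the inner function first, then feed it into the outer expansion.
From the series, [u^3] F = 1/12; multiply by 3! = 6 to get 1/2.

1/2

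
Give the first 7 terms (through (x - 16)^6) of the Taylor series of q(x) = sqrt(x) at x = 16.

Apply the Taylor formula c_k = f^(k)(a)/k!.

-21*(x - 16)^6/4294967296 + 7*(x - 16)^5/67108864 - 5*(x - 16)^4/2097152 + (x - 16)^3/16384 - (x - 16)^2/512 + (x - 16)/8 + 4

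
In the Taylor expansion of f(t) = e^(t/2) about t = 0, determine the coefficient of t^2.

f(0) = 1
f′(0) = 1/2
f′′(0) = 1/4
So c_2 = f′′(0)/2! = 1/8.

1/8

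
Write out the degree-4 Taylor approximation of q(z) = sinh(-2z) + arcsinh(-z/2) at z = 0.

Add the two expansions coefficient-wise.

-21*z^3/16 - 5*z/2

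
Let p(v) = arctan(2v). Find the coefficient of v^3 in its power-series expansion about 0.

p(0) = 0
p′(0) = 2
p′′(0) = 0
p′′′(0) = -16
So c_3 = p′′′(0)/3! = -8/3.

-8/3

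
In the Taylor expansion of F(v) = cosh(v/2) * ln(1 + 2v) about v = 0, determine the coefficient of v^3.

35/12

Multiply the two series term by term and collect like powers.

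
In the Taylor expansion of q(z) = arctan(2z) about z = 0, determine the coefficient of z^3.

Differentiate repeatedly and evaluate at the center.
[z^0] = 0;  [z^1] = 2;  [z^2] = 0;  [z^3] = -8/3.

-8/3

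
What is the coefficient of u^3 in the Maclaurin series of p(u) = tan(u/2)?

1/24

c_3 = p′′′(0)/3! = 1/24.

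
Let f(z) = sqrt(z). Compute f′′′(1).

3/8

From the series, [(z - 1)^3] f = 1/16; multiply by 3! = 6 to get 3/8.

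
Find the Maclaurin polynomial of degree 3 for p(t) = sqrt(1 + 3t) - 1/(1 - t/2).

Add the two expansions coefficient-wise.
[t^0] = 0;  [t^1] = 1;  [t^2] = -11/8;  [t^3] = 25/16.

25*t^3/16 - 11*t^2/8 + t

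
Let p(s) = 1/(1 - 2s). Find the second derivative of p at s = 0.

8

Use the known series and substitute for the argument.
From the series, [s^2] p = 4; multiply by 2! = 2 to get 8.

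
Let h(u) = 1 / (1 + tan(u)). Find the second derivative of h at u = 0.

2

Write 1/(1+u) = 1 - u + u^2 - u^3 + ... and substitute the series for u.
From the series, [u^2] h = 1; multiply by 2! = 2 to get 2.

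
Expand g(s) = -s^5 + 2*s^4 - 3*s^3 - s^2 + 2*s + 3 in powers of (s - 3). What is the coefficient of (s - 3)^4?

Compute the successive derivatives at the expansion point and divide by k!.
[(s - 3)^0] = -162;  [(s - 3)^1] = -274;  [(s - 3)^2] = -190;  [(s - 3)^3] = -69;  [(s - 3)^4] = -13.

-13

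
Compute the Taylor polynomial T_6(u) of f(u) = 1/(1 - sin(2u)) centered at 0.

Compose series: expand the inner function first, then feed it into the outer expansion.
[u^0] = 1;  [u^1] = 2;  [u^2] = 4;  [u^3] = 20/3;  [u^4] = 32/3;  [u^5] = 244/15;  [u^6] = 1088/45.

1088*u^6/45 + 244*u^5/15 + 32*u^4/3 + 20*u^3/3 + 4*u^2 + 2*u + 1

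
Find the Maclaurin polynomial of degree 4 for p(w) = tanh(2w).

[w^0] = 0;  [w^1] = 2;  [w^2] = 0;  [w^3] = -8/3;  [w^4] = 0.

-8*w^3/3 + 2*w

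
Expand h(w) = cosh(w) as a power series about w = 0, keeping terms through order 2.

w^2/2 + 1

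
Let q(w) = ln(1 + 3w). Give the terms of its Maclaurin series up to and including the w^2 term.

-9*w^2/2 + 3*w

Differentiate repeatedly and evaluate at the center.
q(0) = 0
q′(0) = 3
q′′(0) = -9
The Taylor polynomial is Σ q^(k)(0)/k! · w^k.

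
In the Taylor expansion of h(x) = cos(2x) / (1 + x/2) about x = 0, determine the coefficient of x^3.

Multiply the two series term by term and collect like powers.
h(0) = 1
h′(0) = -1/2
h′′(0) = -7/2
h′′′(0) = 21/4
So c_3 = h′′′(0)/3! = 7/8.

7/8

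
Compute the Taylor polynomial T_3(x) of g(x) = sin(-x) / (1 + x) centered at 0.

-5*x^3/6 + x^2 - x

Write out both Maclaurin series and multiply, keeping only the needed powers.
g(0) = 0
g′(0) = -1
g′′(0) = 2
g′′′(0) = -5
The Taylor polynomial is Σ g^(k)(0)/k! · x^k.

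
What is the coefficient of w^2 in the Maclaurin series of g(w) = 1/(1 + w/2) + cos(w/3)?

Combine the two series term by term.
g(0) = 2
g′(0) = -1/2
g′′(0) = 7/18
So c_2 = g′′(0)/2! = 7/36.

7/36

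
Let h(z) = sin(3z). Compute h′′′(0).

-27

The coefficient of z^3 in the expansion is -9/2, so h′′′(0) = 3! * (-9/2) = -27.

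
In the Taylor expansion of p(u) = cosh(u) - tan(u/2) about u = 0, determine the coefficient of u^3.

Add the two expansions coefficient-wise.

-1/24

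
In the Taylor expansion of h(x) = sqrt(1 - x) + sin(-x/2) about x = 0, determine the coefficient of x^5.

Expand each term separately and add.

-53/1920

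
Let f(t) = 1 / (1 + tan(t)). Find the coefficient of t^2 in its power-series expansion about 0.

1

Write 1/(1+u) = 1 - u + u^2 - u^3 + ... and substitute the series for u.
[t^0] = 1;  [t^1] = -1;  [t^2] = 1.
So c_2 = f′′(0)/2! = 1.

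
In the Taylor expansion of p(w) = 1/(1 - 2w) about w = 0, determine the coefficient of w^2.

4

Compute the successive derivatives at the expansion point and divide by k!.
p(0) = 1
p′(0) = 2
p′′(0) = 8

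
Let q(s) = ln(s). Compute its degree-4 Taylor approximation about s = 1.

-(s - 1)^4/4 + (s - 1)^3/3 - (s - 1)^2/2 + (s - 1)

[(s - 1)^0] = 0;  [(s - 1)^1] = 1;  [(s - 1)^2] = -1/2;  [(s - 1)^3] = 1/3;  [(s - 1)^4] = -1/4.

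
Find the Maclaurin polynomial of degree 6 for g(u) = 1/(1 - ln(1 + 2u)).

152*u^6/45 + 56*u^5/15 + 8*u^4/3 + 8*u^3/3 + 2*u^2 + 2*u + 1

Compose series: expand the inner function first, then feed it into the outer expansion.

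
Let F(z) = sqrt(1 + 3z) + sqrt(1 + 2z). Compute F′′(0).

-13/4

Add the two expansions coefficient-wise.
The coefficient of z^2 in the expansion is -13/8, so F′′(0) = 2! * (-13/8) = -13/4.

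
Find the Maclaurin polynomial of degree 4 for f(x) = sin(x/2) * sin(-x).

5*x^4/48 - x^2/2

Expand each factor separately, then convolve coefficients.
f(0) = 0
f′(0) = 0
f′′(0) = -1
f′′′(0) = 0
f^(4)(0) = 5/2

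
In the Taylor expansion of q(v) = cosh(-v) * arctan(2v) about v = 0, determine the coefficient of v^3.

-5/3

Expand each factor separately, then convolve coefficients.
[v^0] = 0;  [v^1] = 2;  [v^2] = 0;  [v^3] = -5/3.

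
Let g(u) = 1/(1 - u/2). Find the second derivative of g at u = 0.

From the series, [u^2] g = 1/4; multiply by 2! = 2 to get 1/2.

1/2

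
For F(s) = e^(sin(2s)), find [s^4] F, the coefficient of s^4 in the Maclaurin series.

-2

Substitute the inner expansion into the outer series and collect powers.
F(0) = 1
F′(0) = 2
F′′(0) = 4
F′′′(0) = 0
F^(4)(0) = -48
Then c_k = F^(k)(0)/k! gives each Taylor coefficient.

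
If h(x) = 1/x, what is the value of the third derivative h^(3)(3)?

The coefficient of (x - 3)^3 in the expansion is -1/81, so h′′′(3) = 3! * (-1/81) = -2/27.

-2/27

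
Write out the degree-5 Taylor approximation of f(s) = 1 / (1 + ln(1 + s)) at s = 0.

-347*s^5/60 + 11*s^4/3 - 7*s^3/3 + 3*s^2/2 - s + 1

Use the geometric series for the reciprocal, then substitute.
f(0) = 1
f′(0) = -1
f′′(0) = 3
f′′′(0) = -14
f^(4)(0) = 88
f^(5)(0) = -694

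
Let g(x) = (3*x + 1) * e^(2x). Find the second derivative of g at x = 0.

16

Shift and add copies of the series according to the polynomial's terms.
The coefficient of x^2 in the expansion is 8, so g′′(0) = 2! * (8) = 16.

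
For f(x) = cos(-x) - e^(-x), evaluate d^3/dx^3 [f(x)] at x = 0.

1

Expand each term separately and add.
The coefficient of x^3 in the expansion is 1/6, so f′′′(0) = 3! * (1/6) = 1.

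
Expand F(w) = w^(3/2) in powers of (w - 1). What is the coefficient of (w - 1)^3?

-1/16

[(w - 1)^0] = 1;  [(w - 1)^1] = 3/2;  [(w - 1)^2] = 3/8;  [(w - 1)^3] = -1/16.
So c_3 = F′′′(1)/3! = -1/16.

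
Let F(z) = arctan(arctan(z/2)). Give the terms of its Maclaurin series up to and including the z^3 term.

Compose series: expand the inner function first, then feed it into the outer expansion.
F(0) = 0
F′(0) = 1/2
F′′(0) = 0
F′′′(0) = -1/2
Dividing each by k! gives the coefficients c_0, ..., c_3.

-z^3/12 + z/2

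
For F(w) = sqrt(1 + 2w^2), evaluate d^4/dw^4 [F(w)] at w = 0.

-12

The coefficient of w^4 in the expansion is -1/2, so F^(4)(0) = 4! * (-1/2) = -12.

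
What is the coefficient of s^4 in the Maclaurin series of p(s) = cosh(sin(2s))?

Let u equal the inner series; expand the outer function in u and truncate.
p(0) = 1
p′(0) = 0
p′′(0) = 4
p′′′(0) = 0
p^(4)(0) = -48
Then c_k = p^(k)(0)/k! gives each Taylor coefficient.

-2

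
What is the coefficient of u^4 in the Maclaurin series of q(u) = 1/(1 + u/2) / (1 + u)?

Write out both Maclaurin series and multiply, keeping only the needed powers.
q(0) = 1
q′(0) = -3/2
q′′(0) = 7/2
q′′′(0) = -45/4
q^(4)(0) = 93/2

31/16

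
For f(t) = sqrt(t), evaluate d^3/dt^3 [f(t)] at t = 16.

3/8192

From the series, [(t - 16)^3] f = 1/16384; multiply by 3! = 6 to get 3/8192.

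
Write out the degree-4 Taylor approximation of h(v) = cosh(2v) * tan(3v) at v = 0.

Multiply the two series term by term and collect like powers.
h(0) = 0
h′(0) = 3
h′′(0) = 0
h′′′(0) = 90
h^(4)(0) = 0

15*v^3 + 3*v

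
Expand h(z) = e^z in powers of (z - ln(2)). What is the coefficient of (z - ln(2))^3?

1/3

h(ln(2)) = 2
h′(ln(2)) = 2
h′′(ln(2)) = 2
h′′′(ln(2)) = 2
So c_3 = h′′′(ln(2))/3! = 1/3.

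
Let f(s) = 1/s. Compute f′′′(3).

-2/27

From the series, [(s - 3)^3] f = -1/81; multiply by 3! = 6 to get -2/27.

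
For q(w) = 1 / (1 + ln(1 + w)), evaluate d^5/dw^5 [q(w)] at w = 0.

Write 1/(1+u) = 1 - u + u^2 - u^3 + ... and substitute the series for u.
From the series, [w^5] q = -347/60; multiply by 5! = 120 to get -694.

-694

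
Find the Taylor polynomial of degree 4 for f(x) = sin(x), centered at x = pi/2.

(x - pi/2)^4/24 - (x - pi/2)^2/2 + 1

Differentiate repeatedly and evaluate at the center.
f(pi/2) = 1
f′(pi/2) = 0
f′′(pi/2) = -1
f′′′(pi/2) = 0
f^(4)(pi/2) = 1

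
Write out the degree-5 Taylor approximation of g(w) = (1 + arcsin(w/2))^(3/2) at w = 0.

89*w^5/40960 + 19*w^4/2048 + 3*w^3/128 + 3*w^2/32 + 3*w/4 + 1

Compose series: expand the inner function first, then feed it into the outer expansion.
[w^0] = 1;  [w^1] = 3/4;  [w^2] = 3/32;  [w^3] = 3/128;  [w^4] = 19/2048;  [w^5] = 89/40960.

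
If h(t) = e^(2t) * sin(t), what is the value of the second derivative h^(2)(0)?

4

Multiply the two series term by term and collect like powers.
From the series, [t^2] h = 2; multiply by 2! = 2 to get 4.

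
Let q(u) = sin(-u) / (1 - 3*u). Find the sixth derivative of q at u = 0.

-171738

Expand 1/(denominator) as a geometric series and multiply by the numerator's series.
From the series, [u^6] q = -9541/40; multiply by 6! = 720 to get -171738.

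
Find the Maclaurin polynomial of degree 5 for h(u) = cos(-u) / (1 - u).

Write out both Maclaurin series and multiply, keeping only the needed powers.

13*u^5/24 + 13*u^4/24 + u^3/2 + u^2/2 + u + 1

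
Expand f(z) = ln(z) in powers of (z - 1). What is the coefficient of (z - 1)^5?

Compute the successive derivatives at the expansion point and divide by k!.
f(1) = 0
f′(1) = 1
f′′(1) = -1
f′′′(1) = 2
f^(4)(1) = -6
f^(5)(1) = 24
Then c_k = f^(k)(1)/k! gives each Taylor coefficient.

1/5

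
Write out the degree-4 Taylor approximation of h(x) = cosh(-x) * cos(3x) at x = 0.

Take the Cauchy product of the two expansions.
h(0) = 1
h′(0) = 0
h′′(0) = -8
h′′′(0) = 0
h^(4)(0) = 28
Then c_k = h^(k)(0)/k! gives each Taylor coefficient.

7*x^4/6 - 4*x^2 + 1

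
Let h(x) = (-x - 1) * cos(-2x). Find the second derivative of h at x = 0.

Shift and add copies of the series according to the polynomial's terms.
The coefficient of x^2 in the expansion is 2, so h′′(0) = 2! * (2) = 4.

4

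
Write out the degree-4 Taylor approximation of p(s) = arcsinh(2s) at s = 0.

-4*s^3/3 + 2*s

Differentiate repeatedly and evaluate at the center.
[s^0] = 0;  [s^1] = 2;  [s^2] = 0;  [s^3] = -4/3;  [s^4] = 0.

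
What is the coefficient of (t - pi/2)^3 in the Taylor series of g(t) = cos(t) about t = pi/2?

1/6

g(pi/2) = 0
g′(pi/2) = -1
g′′(pi/2) = 0
g′′′(pi/2) = 1
Dividing each by k! gives the coefficients c_0, ..., c_3.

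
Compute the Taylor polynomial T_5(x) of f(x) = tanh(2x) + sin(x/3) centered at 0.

Add the two expansions coefficient-wise.
f(0) = 0
f′(0) = 7/3
f′′(0) = 0
f′′′(0) = -433/27
f^(4)(0) = 0
f^(5)(0) = 124417/243
Dividing each by k! gives the coefficients c_0, ..., c_5.

124417*x^5/29160 - 433*x^3/162 + 7*x/3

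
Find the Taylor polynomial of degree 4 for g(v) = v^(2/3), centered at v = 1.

g(1) = 1
g′(1) = 2/3
g′′(1) = -2/9
g′′′(1) = 8/27
g^(4)(1) = -56/81

-7*(v - 1)^4/243 + 4*(v - 1)^3/81 - (v - 1)^2/9 + 2*(v - 1)/3 + 1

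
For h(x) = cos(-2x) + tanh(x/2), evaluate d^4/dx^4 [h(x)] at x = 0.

16

Expand each term separately and add.
From the series, [x^4] h = 2/3; multiply by 4! = 24 to get 16.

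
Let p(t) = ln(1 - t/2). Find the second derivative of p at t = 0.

-1/4

From the series, [t^2] p = -1/8; multiply by 2! = 2 to get -1/4.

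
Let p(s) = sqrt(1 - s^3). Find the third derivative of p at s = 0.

-3

Compute the successive derivatives at the expansion point and divide by k!.
The coefficient of s^3 in the expansion is -1/2, so p′′′(0) = 3! * (-1/2) = -3.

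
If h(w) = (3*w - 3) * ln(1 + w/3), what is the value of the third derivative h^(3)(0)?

-11/9

Shift and add copies of the series according to the polynomial's terms.
The coefficient of w^3 in the expansion is -11/54, so h′′′(0) = 3! * (-11/54) = -11/9.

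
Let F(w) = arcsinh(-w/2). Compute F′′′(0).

Use the known series and substitute for the argument.
From the series, [w^3] F = 1/48; multiply by 3! = 6 to get 1/8.

1/8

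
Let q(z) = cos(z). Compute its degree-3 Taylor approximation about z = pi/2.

(z - pi/2)^3/6 - (z - pi/2)

q(pi/2) = 0
q′(pi/2) = -1
q′′(pi/2) = 0
q′′′(pi/2) = 1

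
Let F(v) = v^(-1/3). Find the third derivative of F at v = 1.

The coefficient of (v - 1)^3 in the expansion is -14/81, so F′′′(1) = 3! * (-14/81) = -28/27.

-28/27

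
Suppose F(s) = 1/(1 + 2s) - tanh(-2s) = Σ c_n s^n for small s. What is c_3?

-32/3

Expand each term separately and add.
So c_3 = F′′′(0)/3! = -32/3.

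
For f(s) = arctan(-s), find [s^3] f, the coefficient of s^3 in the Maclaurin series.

Differentiate repeatedly and evaluate at the center.
So c_3 = f′′′(0)/3! = 1/3.

1/3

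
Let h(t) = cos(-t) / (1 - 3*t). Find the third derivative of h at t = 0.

Expand 1/(denominator) as a geometric series and multiply by the numerator's series.
The coefficient of t^3 in the expansion is 51/2, so h′′′(0) = 3! * (51/2) = 153.

153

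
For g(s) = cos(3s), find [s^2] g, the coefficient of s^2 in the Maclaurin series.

-9/2

g(0) = 1
g′(0) = 0
g′′(0) = -9
Dividing each by k! gives the coefficients c_0, ..., c_2.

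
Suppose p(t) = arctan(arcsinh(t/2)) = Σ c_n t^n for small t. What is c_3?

Substitute the inner expansion into the outer series and collect powers.
p(0) = 0
p′(0) = 1/2
p′′(0) = 0
p′′′(0) = -3/8

-1/16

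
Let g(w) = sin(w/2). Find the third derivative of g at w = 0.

Use the known series and substitute for the argument.
The coefficient of w^3 in the expansion is -1/48, so g′′′(0) = 3! * (-1/48) = -1/8.

-1/8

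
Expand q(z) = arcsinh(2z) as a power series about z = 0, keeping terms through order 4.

-4*z^3/3 + 2*z

q(0) = 0
q′(0) = 2
q′′(0) = 0
q′′′(0) = -8
q^(4)(0) = 0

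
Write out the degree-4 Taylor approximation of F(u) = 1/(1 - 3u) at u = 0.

81*u^4 + 27*u^3 + 9*u^2 + 3*u + 1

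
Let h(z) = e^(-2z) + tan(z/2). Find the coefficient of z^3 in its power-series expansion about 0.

Add the two expansions coefficient-wise.
h(0) = 1
h′(0) = -3/2
h′′(0) = 4
h′′′(0) = -31/4

-31/24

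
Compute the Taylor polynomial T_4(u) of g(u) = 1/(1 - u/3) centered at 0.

u^4/81 + u^3/27 + u^2/9 + u/3 + 1

Use the known series and substitute for the argument.
[u^0] = 1;  [u^1] = 1/3;  [u^2] = 1/9;  [u^3] = 1/27;  [u^4] = 1/81.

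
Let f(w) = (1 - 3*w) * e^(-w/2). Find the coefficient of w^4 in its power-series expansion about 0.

Distribute the polynomial across the series and collect like powers.
f(0) = 1
f′(0) = -7/2
f′′(0) = 13/4
f′′′(0) = -19/8
f^(4)(0) = 25/16
So c_4 = f^(4)(0)/4! = 25/384.

25/384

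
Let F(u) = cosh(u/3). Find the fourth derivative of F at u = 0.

1/81

The coefficient of u^4 in the expansion is 1/1944, so F^(4)(0) = 4! * (1/1944) = 1/81.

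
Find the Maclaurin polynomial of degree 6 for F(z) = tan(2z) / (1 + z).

Take the Cauchy product of the two expansions.
F(0) = 0
F′(0) = 2
F′′(0) = -4
F′′′(0) = 28
F^(4)(0) = -112
F^(5)(0) = 1072
F^(6)(0) = -6432
The Taylor polynomial is Σ F^(k)(0)/k! · z^k.

-134*z^6/15 + 134*z^5/15 - 14*z^4/3 + 14*z^3/3 - 2*z^2 + 2*z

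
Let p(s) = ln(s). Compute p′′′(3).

The coefficient of (s - 3)^3 in the expansion is 1/81, so p′′′(3) = 3! * (1/81) = 2/27.

2/27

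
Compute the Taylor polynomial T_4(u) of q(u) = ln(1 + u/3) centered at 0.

-u^4/324 + u^3/81 - u^2/18 + u/3

q(0) = 0
q′(0) = 1/3
q′′(0) = -1/9
q′′′(0) = 2/27
q^(4)(0) = -2/27
The Taylor polynomial is Σ q^(k)(0)/k! · u^k.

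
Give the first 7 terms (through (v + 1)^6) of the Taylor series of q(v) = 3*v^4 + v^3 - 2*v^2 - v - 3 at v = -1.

3*(v + 1)^4 - 11*(v + 1)^3 + 13*(v + 1)^2 - 6*(v + 1) - 2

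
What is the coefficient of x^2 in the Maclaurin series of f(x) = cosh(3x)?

9/2

[x^0] = 1;  [x^1] = 0;  [x^2] = 9/2.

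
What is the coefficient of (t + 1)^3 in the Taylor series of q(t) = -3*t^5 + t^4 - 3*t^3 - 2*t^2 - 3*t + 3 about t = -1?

[(t + 1)^0] = 11;  [(t + 1)^1] = -27;  [(t + 1)^2] = 43;  [(t + 1)^3] = -37.
So c_3 = q′′′(-1)/3! = -37.

-37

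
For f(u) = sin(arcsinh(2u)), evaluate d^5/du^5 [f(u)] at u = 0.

Plug the Maclaurin series of the inner function into that of the outer and collect terms.
The coefficient of u^5 in the expansion is 16/3, so f^(5)(0) = 5! * (16/3) = 640.

640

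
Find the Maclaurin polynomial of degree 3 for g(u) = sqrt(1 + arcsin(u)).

7*u^3/48 - u^2/8 + u/2 + 1

Let u equal the inner series; expand the outer function in u and truncate.
g(0) = 1
g′(0) = 1/2
g′′(0) = -1/4
g′′′(0) = 7/8
Dividing each by k! gives the coefficients c_0, ..., c_3.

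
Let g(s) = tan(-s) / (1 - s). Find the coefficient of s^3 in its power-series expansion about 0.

-4/3

Take the Cauchy product of the two expansions.
[s^0] = 0;  [s^1] = -1;  [s^2] = -1;  [s^3] = -4/3.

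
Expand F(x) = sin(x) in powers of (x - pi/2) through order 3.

Apply the Taylor formula c_k = f^(k)(a)/k!.
F(pi/2) = 1
F′(pi/2) = 0
F′′(pi/2) = -1
F′′′(pi/2) = 0
Dividing each by k! gives the coefficients c_0, ..., c_3.

1 - (x - pi/2)^2/2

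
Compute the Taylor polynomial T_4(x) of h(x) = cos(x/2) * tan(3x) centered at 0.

69*x^3/8 + 3*x

Multiply the two series term by term and collect like powers.
h(0) = 0
h′(0) = 3
h′′(0) = 0
h′′′(0) = 207/4
h^(4)(0) = 0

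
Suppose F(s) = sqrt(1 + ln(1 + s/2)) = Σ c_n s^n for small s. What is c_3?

Compose series: expand the inner function first, then feed it into the outer expansion.
[s^0] = 1;  [s^1] = 1/4;  [s^2] = -3/32;  [s^3] = 17/384.
So c_3 = F′′′(0)/3! = 17/384.

17/384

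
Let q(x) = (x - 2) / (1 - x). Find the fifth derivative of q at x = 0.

Shift and add copies of the series according to the polynomial's terms.
From the series, [x^5] q = -1; multiply by 5! = 120 to get -120.

-120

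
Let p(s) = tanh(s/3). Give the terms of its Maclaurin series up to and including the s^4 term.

-s^3/81 + s/3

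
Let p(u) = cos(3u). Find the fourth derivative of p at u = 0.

81

From the series, [u^4] p = 27/8; multiply by 4! = 24 to get 81.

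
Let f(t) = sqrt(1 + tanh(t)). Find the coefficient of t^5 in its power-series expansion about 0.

Let u equal the inner series; expand the outer function in u and truncate.
f(0) = 1
f′(0) = 1/2
f′′(0) = -1/4
f′′′(0) = -5/8
f^(4)(0) = 17/16
f^(5)(0) = 121/32
So c_5 = f^(5)(0)/5! = 121/3840.

121/3840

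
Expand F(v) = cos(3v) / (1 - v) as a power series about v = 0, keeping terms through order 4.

Write out both Maclaurin series and multiply, keeping only the needed powers.

-v^4/8 - 7*v^3/2 - 7*v^2/2 + v + 1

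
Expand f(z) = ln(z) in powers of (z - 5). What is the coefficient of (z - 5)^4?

Differentiate repeatedly and evaluate at the center.
So c_4 = f^(4)(5)/4! = -1/2500.

-1/2500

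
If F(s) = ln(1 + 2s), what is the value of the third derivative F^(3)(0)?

The coefficient of s^3 in the expansion is 8/3, so F′′′(0) = 3! * (8/3) = 16.

16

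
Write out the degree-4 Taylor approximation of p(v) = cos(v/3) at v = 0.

v^4/1944 - v^2/18 + 1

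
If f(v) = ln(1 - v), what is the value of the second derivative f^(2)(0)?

-1

Differentiate repeatedly and evaluate at the center.
The coefficient of v^2 in the expansion is -1/2, so f′′(0) = 2! * (-1/2) = -1.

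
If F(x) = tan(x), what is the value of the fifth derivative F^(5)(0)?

16

The coefficient of x^5 in the expansion is 2/15, so F^(5)(0) = 5! * (2/15) = 16.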